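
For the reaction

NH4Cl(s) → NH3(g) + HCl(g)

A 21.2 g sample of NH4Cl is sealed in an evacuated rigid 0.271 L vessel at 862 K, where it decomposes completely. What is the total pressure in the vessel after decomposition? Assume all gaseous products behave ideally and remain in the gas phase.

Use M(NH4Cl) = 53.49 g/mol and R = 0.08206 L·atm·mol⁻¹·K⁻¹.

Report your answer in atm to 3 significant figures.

n(NH4Cl) = 21.2 / 53.49 = 0.3963 mol
n(gas produced) = (2/1) × 0.3963 = 0.7926 mol
P = nRT/V = 0.7926 × 0.08206 × 862 / 0.271 = 206.9 atm

207 atm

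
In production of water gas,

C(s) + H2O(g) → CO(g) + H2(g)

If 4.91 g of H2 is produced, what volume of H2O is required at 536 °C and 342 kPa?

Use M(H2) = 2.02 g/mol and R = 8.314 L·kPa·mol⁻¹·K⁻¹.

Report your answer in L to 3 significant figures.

47.8 L

n(H2) = 4.910 / 2.02 = 2.431 mol
n(H2O) = (1/1) × 2.431 = 2.431 mol
V = nRT/P = 2.431 × 8.314 × 809.15 / 342 = 47.82 L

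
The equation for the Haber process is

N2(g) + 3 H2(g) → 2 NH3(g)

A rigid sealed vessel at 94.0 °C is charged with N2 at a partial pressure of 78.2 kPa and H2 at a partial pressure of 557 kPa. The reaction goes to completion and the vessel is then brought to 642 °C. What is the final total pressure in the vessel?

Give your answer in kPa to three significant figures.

1190 kPa

With V and T fixed, P_i ∝ n_i, so the mole ratios apply directly to partial pressures at 94.0 °C.
P(H2) required for 78.2 kPa of N2 = (3/1) × 78.2 = 234.6 kPa; available 557 kPa, so N2 is limiting.
P(H2) remaining = 557 − (3/1) × 78.2 = 322.4 kPa
P(gaseous products) = (2)/1 × 78.2 = 156.4 kPa
P_total at 94.0 °C = 322.4 + 156.4 = 478.8 kPa
Scaling to 642 °C: P = 478.8 × 915.15/367.15 = 1193 kPa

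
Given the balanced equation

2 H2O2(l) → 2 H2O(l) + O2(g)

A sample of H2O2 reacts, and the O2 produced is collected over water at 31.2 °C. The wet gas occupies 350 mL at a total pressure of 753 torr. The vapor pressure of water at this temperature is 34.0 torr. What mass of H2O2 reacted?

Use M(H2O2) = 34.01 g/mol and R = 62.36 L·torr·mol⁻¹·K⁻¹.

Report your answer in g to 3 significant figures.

0.902 g

P(O2) = 753 − 34.0 = 719.0 torr
n(O2) = PV/RT = (719.0 × 0.3500) / (62.36 × 304.35) = 0.01326 mol
n(H2O2) = (2/1) × 0.01326 = 0.02652 mol
m(H2O2) = 0.02652 × 34.01 = 0.9019 g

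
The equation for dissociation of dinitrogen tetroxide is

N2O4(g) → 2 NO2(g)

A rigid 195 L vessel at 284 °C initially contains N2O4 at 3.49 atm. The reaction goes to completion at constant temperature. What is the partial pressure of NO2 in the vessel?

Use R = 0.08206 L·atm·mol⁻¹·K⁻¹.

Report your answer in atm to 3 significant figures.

6.98 atm

n(N2O4)₀ = PV/RT = (3.49 × 195) / (0.08206 × 557.15) = 14.89 mol
n(NO2) = (2/1) × 14.89 = 29.78 mol
P(NO2) = nRT/V = 29.78 × 0.08206 × 557.15 / 195 = 6.982 atm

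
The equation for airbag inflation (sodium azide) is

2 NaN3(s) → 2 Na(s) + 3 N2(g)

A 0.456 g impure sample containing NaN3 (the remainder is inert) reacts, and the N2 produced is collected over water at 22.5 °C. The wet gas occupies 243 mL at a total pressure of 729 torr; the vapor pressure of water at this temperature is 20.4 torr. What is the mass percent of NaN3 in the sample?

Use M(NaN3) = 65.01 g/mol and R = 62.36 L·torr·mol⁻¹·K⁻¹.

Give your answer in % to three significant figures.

P(N2) = 729 − 20.4 = 708.6 torr
n(N2) = PV/RT = (708.6 × 0.2430) / (62.36 × 295.65) = 0.009339 mol
n(NaN3) = (2/3) × 0.009339 = 0.006226 mol
m(NaN3) = 0.006226 × 65.01 = 0.4048 g
%NaN3 = 0.4048 / 0.456 × 100 = 88.77%

88.8 %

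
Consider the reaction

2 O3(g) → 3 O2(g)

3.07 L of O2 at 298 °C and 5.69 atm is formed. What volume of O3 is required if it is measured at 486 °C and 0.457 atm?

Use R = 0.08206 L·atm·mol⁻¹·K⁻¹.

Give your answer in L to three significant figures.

n(O2) = PV/RT = (5.69 × 3.07) / (0.08206 × 571.15) = 0.3727 mol
n(O3) = (2/3) × 0.3727 = 0.2485 mol
V = nRT/P = 0.2485 × 0.08206 × 759.15 / 0.457 = 33.87 L

33.9 L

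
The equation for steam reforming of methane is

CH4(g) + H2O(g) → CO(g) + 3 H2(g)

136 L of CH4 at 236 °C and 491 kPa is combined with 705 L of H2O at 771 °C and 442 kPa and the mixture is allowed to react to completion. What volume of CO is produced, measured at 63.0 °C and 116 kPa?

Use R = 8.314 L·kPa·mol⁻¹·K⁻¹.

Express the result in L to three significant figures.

n(CH4) = PV/RT = (491 × 136) / (8.314 × 509.15) = 15.77 mol
n(H2O) = PV/RT = (442 × 705) / (8.314 × 1044.15) = 35.90 mol
For 15.77 mol CH4, stoichiometry requires (1/1) × 15.77 = 15.77 mol H2O; 35.90 mol is available, so CH4 is limiting.
n(CO) = (1/1) × 15.77 = 15.77 mol
V(CO) = nRT/P = 15.77 × 8.314 × 336.15 / 116 = 379.9 L

380 L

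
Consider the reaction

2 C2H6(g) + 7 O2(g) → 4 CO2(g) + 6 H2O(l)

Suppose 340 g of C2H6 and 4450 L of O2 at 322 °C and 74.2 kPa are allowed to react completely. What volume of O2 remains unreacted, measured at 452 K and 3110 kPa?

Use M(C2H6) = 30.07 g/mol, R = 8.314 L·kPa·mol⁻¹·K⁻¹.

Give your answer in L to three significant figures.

n(C2H6) = 340 / 30.07 = 11.31 mol
n(O2) = PV/RT = (74.2 × 4450) / (8.314 × 595.15) = 66.73 mol
For 11.31 mol C2H6, stoichiometry requires (7/2) × 11.31 = 39.59 mol O2; 66.73 mol is available, so C2H6 is limiting.
n(O2) consumed = (7/2) × 11.31 = 39.59 mol; remaining = 66.73 − 39.59 = 27.14 mol
V(O2) = nRT/P = 27.14 × 8.314 × 452 / 3110 = 32.79 L

32.8 L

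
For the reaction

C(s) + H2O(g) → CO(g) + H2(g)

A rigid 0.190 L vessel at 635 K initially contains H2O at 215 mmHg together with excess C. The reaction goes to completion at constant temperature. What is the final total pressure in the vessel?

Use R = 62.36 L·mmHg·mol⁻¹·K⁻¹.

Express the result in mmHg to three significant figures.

At constant T and V, P ∝ n(gas): 1 mol gas → 2 mol gas.
P_final = (2/1) × 215 = 430.0 mmHg

430 mmHg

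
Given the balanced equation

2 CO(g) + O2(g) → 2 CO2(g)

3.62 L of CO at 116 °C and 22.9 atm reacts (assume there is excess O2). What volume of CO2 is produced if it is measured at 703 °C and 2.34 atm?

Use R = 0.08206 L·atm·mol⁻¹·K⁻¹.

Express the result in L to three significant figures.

88.9 L

n(CO) = PV/RT = (22.9 × 3.62) / (0.08206 × 389.15) = 2.596 mol
n(CO2) = (2/2) × 2.596 = 2.596 mol
V = nRT/P = 2.596 × 0.08206 × 976.15 / 2.34 = 88.87 L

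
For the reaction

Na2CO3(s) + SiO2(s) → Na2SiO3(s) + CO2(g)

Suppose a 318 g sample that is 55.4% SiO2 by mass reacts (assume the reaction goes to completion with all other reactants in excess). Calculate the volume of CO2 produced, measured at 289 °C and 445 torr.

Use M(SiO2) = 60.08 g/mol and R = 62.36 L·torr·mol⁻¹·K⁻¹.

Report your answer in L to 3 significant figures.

231 L

mass of SiO2 = 318 × 55.4/100 = 176.2 g
n(SiO2) = 176.2 / 60.08 = 2.933 mol
n(CO2) = (1/1) × 2.933 = 2.933 mol
V = nRT/P = 2.933 × 62.36 × 562.15 / 445 = 231.1 L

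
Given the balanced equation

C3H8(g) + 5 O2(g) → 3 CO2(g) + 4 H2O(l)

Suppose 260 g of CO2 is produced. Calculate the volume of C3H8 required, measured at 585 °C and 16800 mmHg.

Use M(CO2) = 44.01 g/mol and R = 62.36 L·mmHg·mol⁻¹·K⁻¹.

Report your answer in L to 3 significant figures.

6.27 L

n(CO2) = 260.0 / 44.01 = 5.908 mol
n(C3H8) = (1/3) × 5.908 = 1.969 mol
V = nRT/P = 1.969 × 62.36 × 858.15 / 16800 = 6.272 L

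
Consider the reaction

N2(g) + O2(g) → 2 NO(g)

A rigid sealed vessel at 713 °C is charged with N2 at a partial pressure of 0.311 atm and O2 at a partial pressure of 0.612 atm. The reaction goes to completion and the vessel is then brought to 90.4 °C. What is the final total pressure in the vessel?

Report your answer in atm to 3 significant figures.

Because the vessel is rigid and T is held at 713 °C, work the stoichiometry in partial pressures (P_i = n_iRT/V).
P(O2) required for 0.311 atm of N2 = (1/1) × 0.311 = 0.3110 atm; available 0.612 atm, so N2 is limiting.
P(O2) remaining = 0.612 − (1/1) × 0.311 = 0.3010 atm
P(gaseous products) = (2)/1 × 0.311 = 0.6220 atm
P_total at 713 °C = 0.3010 + 0.6220 = 0.9230 atm
Scaling to 90.4 °C: P = 0.9230 × 363.55/986.15 = 0.3403 atm

0.340 atm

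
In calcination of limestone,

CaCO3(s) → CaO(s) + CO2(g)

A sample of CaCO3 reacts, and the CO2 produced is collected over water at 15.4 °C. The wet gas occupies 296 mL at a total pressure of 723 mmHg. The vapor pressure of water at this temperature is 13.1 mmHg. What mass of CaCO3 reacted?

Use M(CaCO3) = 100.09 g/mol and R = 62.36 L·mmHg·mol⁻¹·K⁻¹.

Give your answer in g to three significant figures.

1.17 g

P(CO2) = 723 − 13.1 = 709.9 mmHg
n(CO2) = PV/RT = (709.9 × 0.2960) / (62.36 × 288.55) = 0.01168 mol
n(CaCO3) = (1/1) × 0.01168 = 0.01168 mol
m(CaCO3) = 0.01168 × 100.09 = 1.169 g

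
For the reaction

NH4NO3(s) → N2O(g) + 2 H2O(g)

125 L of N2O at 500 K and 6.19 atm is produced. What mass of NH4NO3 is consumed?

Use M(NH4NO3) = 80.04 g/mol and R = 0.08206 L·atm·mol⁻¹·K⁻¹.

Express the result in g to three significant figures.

n(N2O) = PV/RT = (6.19 × 125) / (0.08206 × 500) = 18.86 mol
n(NH4NO3) = (1/1) × 18.86 = 18.86 mol
m(NH4NO3) = 18.86 × 80.04 = 1510 g

1510 g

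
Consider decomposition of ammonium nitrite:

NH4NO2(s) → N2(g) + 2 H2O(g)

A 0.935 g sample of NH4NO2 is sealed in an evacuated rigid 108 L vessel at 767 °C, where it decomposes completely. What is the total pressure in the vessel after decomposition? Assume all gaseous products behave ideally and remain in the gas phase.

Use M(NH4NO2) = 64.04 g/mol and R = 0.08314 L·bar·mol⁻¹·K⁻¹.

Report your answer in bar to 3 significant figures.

n(NH4NO2) = 0.935 / 64.04 = 0.01460 mol
n(gas produced) = (3/1) × 0.01460 = 0.04380 mol
P = nRT/V = 0.04380 × 0.08314 × 1040.15 / 108 = 0.03507 bar

0.0351 bar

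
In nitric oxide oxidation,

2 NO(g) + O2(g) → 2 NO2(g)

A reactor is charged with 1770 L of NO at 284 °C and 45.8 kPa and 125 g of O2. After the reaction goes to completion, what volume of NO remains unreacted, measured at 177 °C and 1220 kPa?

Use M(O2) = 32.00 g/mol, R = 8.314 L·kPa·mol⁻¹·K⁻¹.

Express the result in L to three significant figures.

n(NO) = PV/RT = (45.8 × 1770) / (8.314 × 557.15) = 17.50 mol
n(O2) = 125 / 32.00 = 3.906 mol
For 17.50 mol NO, stoichiometry requires (1/2) × 17.50 = 8.750 mol O2; 3.906 mol is available, so O2 is limiting.
n(NO) consumed = (2/1) × 3.906 = 7.812 mol; remaining = 17.50 − 7.812 = 9.688 mol
V(NO) = nRT/P = 9.688 × 8.314 × 450.15 / 1220 = 29.72 L

29.7 L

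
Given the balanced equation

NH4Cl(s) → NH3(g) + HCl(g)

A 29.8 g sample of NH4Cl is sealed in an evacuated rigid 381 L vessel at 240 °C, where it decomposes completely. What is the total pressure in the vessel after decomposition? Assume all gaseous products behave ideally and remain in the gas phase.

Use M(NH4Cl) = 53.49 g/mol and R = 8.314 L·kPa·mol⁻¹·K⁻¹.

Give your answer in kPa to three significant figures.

12.5 kPa

n(NH4Cl) = 29.8 / 53.49 = 0.5571 mol
n(gas produced) = (2/1) × 0.5571 = 1.114 mol
P = nRT/V = 1.114 × 8.314 × 513.15 / 381 = 12.47 kPa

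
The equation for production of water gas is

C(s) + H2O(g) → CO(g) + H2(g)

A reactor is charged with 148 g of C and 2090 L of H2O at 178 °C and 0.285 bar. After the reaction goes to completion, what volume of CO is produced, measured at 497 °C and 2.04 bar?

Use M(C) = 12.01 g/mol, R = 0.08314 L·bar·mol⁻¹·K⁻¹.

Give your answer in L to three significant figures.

387 L

n(C) = 148 / 12.01 = 12.32 mol
n(H2O) = PV/RT = (0.285 × 2090) / (0.08314 × 451.15) = 15.88 mol
For 12.32 mol C, stoichiometry requires (1/1) × 12.32 = 12.32 mol H2O; 15.88 mol is available, so C is limiting.
n(CO) = (1/1) × 12.32 = 12.32 mol
V(CO) = nRT/P = 12.32 × 0.08314 × 770.15 / 2.04 = 386.7 L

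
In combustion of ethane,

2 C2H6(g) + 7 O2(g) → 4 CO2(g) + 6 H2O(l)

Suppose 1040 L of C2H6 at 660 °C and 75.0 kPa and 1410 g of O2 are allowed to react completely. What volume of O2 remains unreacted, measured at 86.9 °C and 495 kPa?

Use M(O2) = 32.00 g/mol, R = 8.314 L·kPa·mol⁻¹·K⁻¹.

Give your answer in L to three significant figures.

n(C2H6) = PV/RT = (75.0 × 1040) / (8.314 × 933.15) = 10.05 mol
n(O2) = 1410 / 32.00 = 44.06 mol
For 10.05 mol C2H6, stoichiometry requires (7/2) × 10.05 = 35.18 mol O2; 44.06 mol is available, so C2H6 is limiting.
n(O2) consumed = (7/2) × 10.05 = 35.18 mol; remaining = 44.06 − 35.18 = 8.880 mol
V(O2) = nRT/P = 8.880 × 8.314 × 360.05 / 495 = 53.70 L

53.7 L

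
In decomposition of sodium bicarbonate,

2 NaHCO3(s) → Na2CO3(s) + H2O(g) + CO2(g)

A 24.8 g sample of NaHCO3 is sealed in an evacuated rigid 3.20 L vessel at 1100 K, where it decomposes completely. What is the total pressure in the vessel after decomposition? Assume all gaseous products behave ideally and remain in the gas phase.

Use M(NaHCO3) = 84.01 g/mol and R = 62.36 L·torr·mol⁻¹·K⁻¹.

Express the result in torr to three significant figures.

6330 torr

n(NaHCO3) = 24.8 / 84.01 = 0.2952 mol
n(gas produced) = (2/2) × 0.2952 = 0.2952 mol
P = nRT/V = 0.2952 × 62.36 × 1100 / 3.20 = 6328 torr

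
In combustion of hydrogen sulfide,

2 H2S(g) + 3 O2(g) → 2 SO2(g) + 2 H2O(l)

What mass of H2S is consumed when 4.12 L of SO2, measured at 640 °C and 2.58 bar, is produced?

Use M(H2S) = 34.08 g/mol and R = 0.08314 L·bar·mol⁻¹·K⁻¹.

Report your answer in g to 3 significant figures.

4.77 g

n(SO2) = PV/RT = (2.58 × 4.12) / (0.08314 × 913.15) = 0.1400 mol
n(H2S) = (2/2) × 0.1400 = 0.1400 mol
m(H2S) = 0.1400 × 34.08 = 4.771 g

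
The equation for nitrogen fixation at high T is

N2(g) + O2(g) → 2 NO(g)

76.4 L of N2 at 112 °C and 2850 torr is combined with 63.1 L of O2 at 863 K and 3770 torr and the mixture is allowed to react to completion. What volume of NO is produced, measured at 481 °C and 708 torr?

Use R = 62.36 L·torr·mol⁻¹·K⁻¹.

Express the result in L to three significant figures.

587 L

n(N2) = PV/RT = (2850 × 76.4) / (62.36 × 385.15) = 9.066 mol
n(O2) = PV/RT = (3770 × 63.1) / (62.36 × 863) = 4.420 mol
For 9.066 mol N2, stoichiometry requires (1/1) × 9.066 = 9.066 mol O2; 4.420 mol is available, so O2 is limiting.
n(NO) = (2/1) × 4.420 = 8.840 mol
V(NO) = nRT/P = 8.840 × 62.36 × 754.15 / 708 = 587.2 L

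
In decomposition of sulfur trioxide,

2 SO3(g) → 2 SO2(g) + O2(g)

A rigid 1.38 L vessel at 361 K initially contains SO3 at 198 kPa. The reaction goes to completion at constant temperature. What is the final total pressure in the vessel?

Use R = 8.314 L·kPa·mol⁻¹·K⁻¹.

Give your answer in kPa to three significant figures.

Since T and V are fixed, P_final/P_initial = n_final/n_initial = 3/2.
P_final = (3/2) × 198 = 297.0 kPa

297 kPa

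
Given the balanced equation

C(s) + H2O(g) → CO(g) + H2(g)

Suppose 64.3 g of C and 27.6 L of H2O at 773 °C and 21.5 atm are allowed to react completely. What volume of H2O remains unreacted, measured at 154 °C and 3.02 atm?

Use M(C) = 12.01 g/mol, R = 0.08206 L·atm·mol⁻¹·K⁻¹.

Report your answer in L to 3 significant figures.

18.1 L

n(C) = 64.3 / 12.01 = 5.354 mol
n(H2O) = PV/RT = (21.5 × 27.6) / (0.08206 × 1046.15) = 6.912 mol
For 5.354 mol C, stoichiometry requires (1/1) × 5.354 = 5.354 mol H2O; 6.912 mol is available, so C is limiting.
n(H2O) consumed = (1/1) × 5.354 = 5.354 mol; remaining = 6.912 − 5.354 = 1.558 mol
V(H2O) = nRT/P = 1.558 × 0.08206 × 427.15 / 3.02 = 18.08 L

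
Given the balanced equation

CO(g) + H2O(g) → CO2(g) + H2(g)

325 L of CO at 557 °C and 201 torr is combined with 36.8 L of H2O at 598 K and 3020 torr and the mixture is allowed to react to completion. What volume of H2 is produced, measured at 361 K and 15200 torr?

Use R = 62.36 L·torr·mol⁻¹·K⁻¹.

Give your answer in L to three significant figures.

1.87 L

n(CO) = PV/RT = (201 × 325) / (62.36 × 830.15) = 1.262 mol
n(H2O) = PV/RT = (3020 × 36.8) / (62.36 × 598) = 2.980 mol
For 1.262 mol CO, stoichiometry requires (1/1) × 1.262 = 1.262 mol H2O; 2.980 mol is available, so CO is limiting.
n(H2) = (1/1) × 1.262 = 1.262 mol
V(H2) = nRT/P = 1.262 × 62.36 × 361 / 15200 = 1.869 L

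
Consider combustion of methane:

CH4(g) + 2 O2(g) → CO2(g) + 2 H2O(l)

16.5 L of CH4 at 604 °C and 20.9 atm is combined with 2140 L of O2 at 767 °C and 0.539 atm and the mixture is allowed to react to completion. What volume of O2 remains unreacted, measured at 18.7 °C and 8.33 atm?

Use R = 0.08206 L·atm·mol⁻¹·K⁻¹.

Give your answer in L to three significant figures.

11.3 L

n(CH4) = PV/RT = (20.9 × 16.5) / (0.08206 × 877.15) = 4.791 mol
n(O2) = PV/RT = (0.539 × 2140) / (0.08206 × 1040.15) = 13.51 mol
For 4.791 mol CH4, stoichiometry requires (2/1) × 4.791 = 9.582 mol O2; 13.51 mol is available, so CH4 is limiting.
n(O2) consumed = (2/1) × 4.791 = 9.582 mol; remaining = 13.51 − 9.582 = 3.928 mol
V(O2) = nRT/P = 3.928 × 0.08206 × 291.85 / 8.33 = 11.29 L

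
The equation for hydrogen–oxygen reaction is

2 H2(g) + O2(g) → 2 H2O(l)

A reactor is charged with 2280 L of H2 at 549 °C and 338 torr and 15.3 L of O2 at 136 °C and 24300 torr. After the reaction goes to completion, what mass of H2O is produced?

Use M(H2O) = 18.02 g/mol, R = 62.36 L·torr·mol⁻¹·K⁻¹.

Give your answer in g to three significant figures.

n(H2) = PV/RT = (338 × 2280) / (62.36 × 822.15) = 15.03 mol
n(O2) = PV/RT = (24300 × 15.3) / (62.36 × 409.15) = 14.57 mol
For 15.03 mol H2, stoichiometry requires (1/2) × 15.03 = 7.515 mol O2; 14.57 mol is available, so H2 is limiting.
n(H2O) = (2/2) × 15.03 = 15.03 mol
m(H2O) = 15.03 × 18.02 = 270.8 g

271 g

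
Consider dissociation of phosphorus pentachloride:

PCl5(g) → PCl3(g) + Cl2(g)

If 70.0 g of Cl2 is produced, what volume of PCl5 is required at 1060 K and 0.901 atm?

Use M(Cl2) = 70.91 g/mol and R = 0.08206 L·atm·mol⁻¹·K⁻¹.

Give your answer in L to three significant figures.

95.3 L

n(Cl2) = 70.00 / 70.91 = 0.9872 mol
n(PCl5) = (1/1) × 0.9872 = 0.9872 mol
V = nRT/P = 0.9872 × 0.08206 × 1060 / 0.901 = 95.31 L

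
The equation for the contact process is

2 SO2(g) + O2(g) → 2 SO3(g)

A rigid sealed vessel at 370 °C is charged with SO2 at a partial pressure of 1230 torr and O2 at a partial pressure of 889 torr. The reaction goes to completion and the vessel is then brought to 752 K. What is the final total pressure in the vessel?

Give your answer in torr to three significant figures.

At constant V, partial pressures at 370 °C are proportional to moles, so apply stoichiometry directly to pressures.
P(O2) required for 1230 torr of SO2 = (1/2) × 1230 = 615.0 torr; available 889 torr, so SO2 is limiting.
P(O2) remaining = 889 − (1/2) × 1230 = 274.0 torr
P(gaseous products) = (2)/2 × 1230 = 1230 torr
P_total at 370 °C = 274.0 + 1230 = 1504 torr
Scaling to 752 K: P = 1504 × 752/643.15 = 1759 torr

1760 torr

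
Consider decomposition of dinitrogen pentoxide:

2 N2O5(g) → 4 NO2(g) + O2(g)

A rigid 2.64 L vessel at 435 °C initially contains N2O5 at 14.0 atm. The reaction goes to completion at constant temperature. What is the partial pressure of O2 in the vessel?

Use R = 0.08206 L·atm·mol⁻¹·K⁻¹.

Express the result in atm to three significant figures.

7.00 atm

n(N2O5)₀ = PV/RT = (14.0 × 2.64) / (0.08206 × 708.15) = 0.6360 mol
n(O2) = (1/2) × 0.6360 = 0.3180 mol
P(O2) = nRT/V = 0.3180 × 0.08206 × 708.15 / 2.64 = 7.000 atm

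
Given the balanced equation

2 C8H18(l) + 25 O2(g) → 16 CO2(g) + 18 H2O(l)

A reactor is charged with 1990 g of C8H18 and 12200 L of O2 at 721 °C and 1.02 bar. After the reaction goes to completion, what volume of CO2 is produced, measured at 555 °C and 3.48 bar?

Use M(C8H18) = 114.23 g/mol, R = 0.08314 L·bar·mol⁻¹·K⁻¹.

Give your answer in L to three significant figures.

1910 L

n(C8H18) = 1990 / 114.23 = 17.42 mol
n(O2) = PV/RT = (1.02 × 12200) / (0.08314 × 994.15) = 150.6 mol
For 17.42 mol C8H18, stoichiometry requires (25/2) × 17.42 = 217.8 mol O2; 150.6 mol is available, so O2 is limiting.
n(CO2) = (16/25) × 150.6 = 96.38 mol
V(CO2) = nRT/P = 96.38 × 0.08314 × 828.15 / 3.48 = 1907 L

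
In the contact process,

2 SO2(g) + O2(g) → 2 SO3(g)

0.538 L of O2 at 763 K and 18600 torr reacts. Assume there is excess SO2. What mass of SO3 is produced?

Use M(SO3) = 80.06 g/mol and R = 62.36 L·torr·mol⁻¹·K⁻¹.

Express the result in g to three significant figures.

n(O2) = PV/RT = (18600 × 0.538) / (62.36 × 763) = 0.2103 mol
n(SO3) = (2/1) × 0.2103 = 0.4206 mol
m(SO3) = 0.4206 × 80.06 = 33.67 g

33.7 g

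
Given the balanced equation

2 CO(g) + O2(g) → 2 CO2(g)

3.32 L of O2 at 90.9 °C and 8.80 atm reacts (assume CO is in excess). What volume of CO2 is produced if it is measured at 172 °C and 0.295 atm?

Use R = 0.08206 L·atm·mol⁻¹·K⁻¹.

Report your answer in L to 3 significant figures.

n(O2) = PV/RT = (8.80 × 3.32) / (0.08206 × 364.05) = 0.9780 mol
n(CO2) = (2/1) × 0.9780 = 1.956 mol
V = nRT/P = 1.956 × 0.08206 × 445.15 / 0.295 = 242.2 L

242 L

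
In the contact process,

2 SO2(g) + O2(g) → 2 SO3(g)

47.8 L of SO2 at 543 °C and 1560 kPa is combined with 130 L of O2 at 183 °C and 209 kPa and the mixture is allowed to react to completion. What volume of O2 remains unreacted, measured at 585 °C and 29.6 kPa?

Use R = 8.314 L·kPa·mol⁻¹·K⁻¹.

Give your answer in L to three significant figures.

402 L

n(SO2) = PV/RT = (1560 × 47.8) / (8.314 × 816.15) = 10.99 mol
n(O2) = PV/RT = (209 × 130) / (8.314 × 456.15) = 7.164 mol
For 10.99 mol SO2, stoichiometry requires (1/2) × 10.99 = 5.495 mol O2; 7.164 mol is available, so SO2 is limiting.
n(O2) consumed = (1/2) × 10.99 = 5.495 mol; remaining = 7.164 − 5.495 = 1.669 mol
V(O2) = nRT/P = 1.669 × 8.314 × 858.15 / 29.6 = 402.3 L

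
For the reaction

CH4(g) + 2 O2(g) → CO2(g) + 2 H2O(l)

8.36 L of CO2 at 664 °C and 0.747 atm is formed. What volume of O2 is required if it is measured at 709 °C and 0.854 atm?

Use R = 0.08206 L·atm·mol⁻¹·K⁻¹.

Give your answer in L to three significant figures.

15.3 L

n(CO2) = PV/RT = (0.747 × 8.36) / (0.08206 × 937.15) = 0.08121 mol
n(O2) = (2/1) × 0.08121 = 0.1624 mol
V = nRT/P = 0.1624 × 0.08206 × 982.15 / 0.854 = 15.33 L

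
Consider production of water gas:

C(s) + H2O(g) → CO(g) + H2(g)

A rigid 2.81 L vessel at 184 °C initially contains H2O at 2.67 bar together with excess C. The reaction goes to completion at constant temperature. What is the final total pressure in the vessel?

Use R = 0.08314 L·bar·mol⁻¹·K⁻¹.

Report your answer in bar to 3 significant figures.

Rigid vessel, constant T ⇒ P scales with total gas moles (1 → 2).
P_final = (2/1) × 2.67 = 5.340 bar

5.34 bar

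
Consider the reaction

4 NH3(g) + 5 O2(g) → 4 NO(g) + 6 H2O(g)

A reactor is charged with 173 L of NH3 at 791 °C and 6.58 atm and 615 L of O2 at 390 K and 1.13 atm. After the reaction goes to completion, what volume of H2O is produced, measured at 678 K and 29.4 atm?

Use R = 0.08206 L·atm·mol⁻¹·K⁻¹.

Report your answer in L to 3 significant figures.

37.0 L

n(NH3) = PV/RT = (6.58 × 173) / (0.08206 × 1064.15) = 13.04 mol
n(O2) = PV/RT = (1.13 × 615) / (0.08206 × 390) = 21.71 mol
For 13.04 mol NH3, stoichiometry requires (5/4) × 13.04 = 16.30 mol O2; 21.71 mol is available, so NH3 is limiting.
n(H2O) = (6/4) × 13.04 = 19.56 mol
V(H2O) = nRT/P = 19.56 × 0.08206 × 678 / 29.4 = 37.02 L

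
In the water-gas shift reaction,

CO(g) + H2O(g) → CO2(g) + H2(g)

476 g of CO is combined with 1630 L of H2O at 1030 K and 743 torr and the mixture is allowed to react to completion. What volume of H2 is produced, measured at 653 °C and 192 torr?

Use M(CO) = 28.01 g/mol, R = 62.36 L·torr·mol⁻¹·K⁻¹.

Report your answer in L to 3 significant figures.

5110 L

n(CO) = 476 / 28.01 = 16.99 mol
n(H2O) = PV/RT = (743 × 1630) / (62.36 × 1030) = 18.86 mol
For 16.99 mol CO, stoichiometry requires (1/1) × 16.99 = 16.99 mol H2O; 18.86 mol is available, so CO is limiting.
n(H2) = (1/1) × 16.99 = 16.99 mol
V(H2) = nRT/P = 16.99 × 62.36 × 926.15 / 192 = 5111 L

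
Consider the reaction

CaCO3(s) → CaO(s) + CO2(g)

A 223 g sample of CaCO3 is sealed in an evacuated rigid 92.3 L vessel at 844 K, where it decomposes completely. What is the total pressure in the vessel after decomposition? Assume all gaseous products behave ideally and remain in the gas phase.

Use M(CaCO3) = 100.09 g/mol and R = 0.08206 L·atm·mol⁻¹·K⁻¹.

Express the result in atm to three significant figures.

1.67 atm

n(CaCO3) = 223 / 100.09 = 2.228 mol
n(gas produced) = (1/1) × 2.228 = 2.228 mol
P = nRT/V = 2.228 × 0.08206 × 844 / 92.3 = 1.672 atm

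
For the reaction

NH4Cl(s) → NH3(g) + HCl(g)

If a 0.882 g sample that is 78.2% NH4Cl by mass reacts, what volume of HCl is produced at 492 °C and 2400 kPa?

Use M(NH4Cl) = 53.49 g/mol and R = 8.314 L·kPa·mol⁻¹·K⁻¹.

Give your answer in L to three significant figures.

0.0342 L

mass of NH4Cl = 0.882 × 78.2/100 = 0.6897 g
n(NH4Cl) = 0.6897 / 53.49 = 0.01289 mol
n(HCl) = (1/1) × 0.01289 = 0.01289 mol
V = nRT/P = 0.01289 × 8.314 × 765.15 / 2400 = 0.03417 L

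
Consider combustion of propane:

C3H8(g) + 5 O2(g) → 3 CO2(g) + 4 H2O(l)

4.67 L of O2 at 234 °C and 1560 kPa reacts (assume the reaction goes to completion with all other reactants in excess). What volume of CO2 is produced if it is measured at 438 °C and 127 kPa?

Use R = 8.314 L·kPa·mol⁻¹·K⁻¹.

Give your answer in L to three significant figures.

n(O2) = PV/RT = (1560 × 4.67) / (8.314 × 507.15) = 1.728 mol
n(CO2) = (3/5) × 1.728 = 1.037 mol
V = nRT/P = 1.037 × 8.314 × 711.15 / 127 = 48.28 L

48.3 L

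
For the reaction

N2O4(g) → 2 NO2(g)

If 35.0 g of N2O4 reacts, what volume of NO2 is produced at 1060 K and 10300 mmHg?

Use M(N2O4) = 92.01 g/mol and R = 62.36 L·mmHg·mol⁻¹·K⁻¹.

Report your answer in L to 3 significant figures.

n(N2O4) = 35.00 / 92.01 = 0.3804 mol
n(NO2) = (2/1) × 0.3804 = 0.7608 mol
V = nRT/P = 0.7608 × 62.36 × 1060 / 10300 = 4.883 L

4.88 L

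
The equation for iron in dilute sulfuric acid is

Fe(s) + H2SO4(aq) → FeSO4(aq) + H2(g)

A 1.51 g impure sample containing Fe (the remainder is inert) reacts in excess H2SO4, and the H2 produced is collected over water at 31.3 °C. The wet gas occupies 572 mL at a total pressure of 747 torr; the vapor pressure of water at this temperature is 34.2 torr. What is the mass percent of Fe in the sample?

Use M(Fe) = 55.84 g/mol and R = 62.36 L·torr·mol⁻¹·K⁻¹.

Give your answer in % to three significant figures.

P(H2) = 747 − 34.2 = 712.8 torr
n(H2) = PV/RT = (712.8 × 0.5720) / (62.36 × 304.45) = 0.02148 mol
n(Fe) = (1/1) × 0.02148 = 0.02148 mol
m(Fe) = 0.02148 × 55.84 = 1.199 g
%Fe = 1.199 / 1.51 × 100 = 79.40%

79.4 %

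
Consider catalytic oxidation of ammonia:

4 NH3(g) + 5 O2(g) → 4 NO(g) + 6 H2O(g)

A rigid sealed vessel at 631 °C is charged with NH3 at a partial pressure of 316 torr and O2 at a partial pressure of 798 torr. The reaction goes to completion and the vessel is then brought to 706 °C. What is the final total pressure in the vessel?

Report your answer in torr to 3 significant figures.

With V and T fixed, P_i ∝ n_i, so the mole ratios apply directly to partial pressures at 631 °C.
P(O2) required for 316 torr of NH3 = (5/4) × 316 = 395.0 torr; available 798 torr, so NH3 is limiting.
P(O2) remaining = 798 − (5/4) × 316 = 403.0 torr
P(gaseous products) = (4+6)/4 × 316 = 790.0 torr
P_total at 631 °C = 403.0 + 790.0 = 1193 torr
Scaling to 706 °C: P = 1193 × 979.15/904.15 = 1292 torr

1290 torr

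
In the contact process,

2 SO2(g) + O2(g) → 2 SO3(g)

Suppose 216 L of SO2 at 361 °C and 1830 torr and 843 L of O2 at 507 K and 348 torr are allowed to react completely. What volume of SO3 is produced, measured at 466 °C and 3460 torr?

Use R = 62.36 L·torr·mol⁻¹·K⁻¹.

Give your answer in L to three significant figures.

133 L

n(SO2) = PV/RT = (1830 × 216) / (62.36 × 634.15) = 9.996 mol
n(O2) = PV/RT = (348 × 843) / (62.36 × 507) = 9.279 mol
For 9.996 mol SO2, stoichiometry requires (1/2) × 9.996 = 4.998 mol O2; 9.279 mol is available, so SO2 is limiting.
n(SO3) = (2/2) × 9.996 = 9.996 mol
V(SO3) = nRT/P = 9.996 × 62.36 × 739.15 / 3460 = 133.2 L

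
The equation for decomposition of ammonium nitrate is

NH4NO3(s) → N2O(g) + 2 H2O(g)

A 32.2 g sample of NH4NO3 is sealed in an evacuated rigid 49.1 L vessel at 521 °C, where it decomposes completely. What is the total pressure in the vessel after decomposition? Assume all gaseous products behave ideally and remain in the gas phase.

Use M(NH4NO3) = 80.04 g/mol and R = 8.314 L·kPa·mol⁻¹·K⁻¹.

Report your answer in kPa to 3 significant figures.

162 kPa

n(NH4NO3) = 32.2 / 80.04 = 0.4023 mol
n(gas produced) = (3/1) × 0.4023 = 1.207 mol
P = nRT/V = 1.207 × 8.314 × 794.15 / 49.1 = 162.3 kPa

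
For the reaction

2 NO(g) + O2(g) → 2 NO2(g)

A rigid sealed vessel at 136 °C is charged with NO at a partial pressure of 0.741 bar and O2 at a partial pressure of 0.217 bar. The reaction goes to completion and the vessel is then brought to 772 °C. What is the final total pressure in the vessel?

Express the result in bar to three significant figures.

1.89 bar

At constant V, partial pressures at 136 °C are proportional to moles, so apply stoichiometry directly to pressures.
P(O2) required for 0.741 bar of NO = (1/2) × 0.741 = 0.3705 bar; available 0.217 bar, so O2 is limiting.
P(NO) remaining = 0.741 − (2/1) × 0.217 = 0.3070 bar
P(gaseous products) = (2)/1 × 0.217 = 0.4340 bar
P_total at 136 °C = 0.3070 + 0.4340 = 0.7410 bar
Scaling to 772 °C: P = 0.7410 × 1045.15/409.15 = 1.893 bar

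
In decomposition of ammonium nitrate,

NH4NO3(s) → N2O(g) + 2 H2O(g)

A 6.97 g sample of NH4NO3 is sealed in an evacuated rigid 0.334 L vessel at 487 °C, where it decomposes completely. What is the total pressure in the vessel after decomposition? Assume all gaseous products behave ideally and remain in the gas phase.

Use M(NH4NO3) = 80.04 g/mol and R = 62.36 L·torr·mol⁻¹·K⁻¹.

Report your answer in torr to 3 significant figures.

n(NH4NO3) = 6.97 / 80.04 = 0.08708 mol
n(gas produced) = (3/1) × 0.08708 = 0.2612 mol
P = nRT/V = 0.2612 × 62.36 × 760.15 / 0.334 = 37070 torr

37100 torr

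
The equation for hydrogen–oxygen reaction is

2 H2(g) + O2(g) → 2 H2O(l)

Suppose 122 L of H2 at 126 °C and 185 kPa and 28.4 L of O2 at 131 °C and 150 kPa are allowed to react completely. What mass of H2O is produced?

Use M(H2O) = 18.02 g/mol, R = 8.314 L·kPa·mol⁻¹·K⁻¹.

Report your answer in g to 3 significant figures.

n(H2) = PV/RT = (185 × 122) / (8.314 × 399.15) = 6.801 mol
n(O2) = PV/RT = (150 × 28.4) / (8.314 × 404.15) = 1.268 mol
For 6.801 mol H2, stoichiometry requires (1/2) × 6.801 = 3.401 mol O2; 1.268 mol is available, so O2 is limiting.
n(H2O) = (2/1) × 1.268 = 2.536 mol
m(H2O) = 2.536 × 18.02 = 45.70 g

45.7 g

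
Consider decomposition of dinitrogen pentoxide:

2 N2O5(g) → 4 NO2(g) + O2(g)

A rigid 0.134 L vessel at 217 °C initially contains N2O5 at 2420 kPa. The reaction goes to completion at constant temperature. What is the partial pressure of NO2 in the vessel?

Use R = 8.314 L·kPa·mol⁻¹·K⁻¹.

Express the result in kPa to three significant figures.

n(N2O5)₀ = PV/RT = (2420 × 0.134) / (8.314 × 490.15) = 0.07958 mol
n(NO2) = (4/2) × 0.07958 = 0.1592 mol
P(NO2) = nRT/V = 0.1592 × 8.314 × 490.15 / 0.134 = 4841 kPa

4840 kPa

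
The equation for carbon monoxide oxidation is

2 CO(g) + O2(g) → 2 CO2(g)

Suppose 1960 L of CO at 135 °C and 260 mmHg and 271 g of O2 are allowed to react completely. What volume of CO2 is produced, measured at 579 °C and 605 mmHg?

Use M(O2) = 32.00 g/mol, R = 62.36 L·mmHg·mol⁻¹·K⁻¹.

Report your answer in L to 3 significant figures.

n(CO) = PV/RT = (260 × 1960) / (62.36 × 408.15) = 20.02 mol
n(O2) = 271 / 32.00 = 8.469 mol
For 20.02 mol CO, stoichiometry requires (1/2) × 20.02 = 10.01 mol O2; 8.469 mol is available, so O2 is limiting.
n(CO2) = (2/1) × 8.469 = 16.94 mol
V(CO2) = nRT/P = 16.94 × 62.36 × 852.15 / 605 = 1488 L

1490 L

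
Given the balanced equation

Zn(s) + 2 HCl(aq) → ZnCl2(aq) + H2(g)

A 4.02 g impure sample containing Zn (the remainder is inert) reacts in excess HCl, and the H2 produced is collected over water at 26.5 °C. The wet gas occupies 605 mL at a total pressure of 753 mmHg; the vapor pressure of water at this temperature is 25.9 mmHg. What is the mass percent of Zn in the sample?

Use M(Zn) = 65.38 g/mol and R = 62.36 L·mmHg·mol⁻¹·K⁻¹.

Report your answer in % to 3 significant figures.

38.3 %

P(H2) = 753 − 25.9 = 727.1 mmHg
n(H2) = PV/RT = (727.1 × 0.6050) / (62.36 × 299.65) = 0.02354 mol
n(Zn) = (1/1) × 0.02354 = 0.02354 mol
m(Zn) = 0.02354 × 65.38 = 1.539 g
%Zn = 1.539 / 4.02 × 100 = 38.28%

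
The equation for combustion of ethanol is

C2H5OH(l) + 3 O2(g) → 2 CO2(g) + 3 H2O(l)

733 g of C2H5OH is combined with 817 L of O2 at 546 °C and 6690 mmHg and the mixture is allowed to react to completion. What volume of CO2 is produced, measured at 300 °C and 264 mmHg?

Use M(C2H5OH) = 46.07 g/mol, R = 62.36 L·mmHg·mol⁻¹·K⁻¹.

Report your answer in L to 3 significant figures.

4310 L

n(C2H5OH) = 733 / 46.07 = 15.91 mol
n(O2) = PV/RT = (6690 × 817) / (62.36 × 819.15) = 107.0 mol
For 15.91 mol C2H5OH, stoichiometry requires (3/1) × 15.91 = 47.73 mol O2; 107.0 mol is available, so C2H5OH is limiting.
n(CO2) = (2/1) × 15.91 = 31.82 mol
V(CO2) = nRT/P = 31.82 × 62.36 × 573.15 / 264 = 4308 L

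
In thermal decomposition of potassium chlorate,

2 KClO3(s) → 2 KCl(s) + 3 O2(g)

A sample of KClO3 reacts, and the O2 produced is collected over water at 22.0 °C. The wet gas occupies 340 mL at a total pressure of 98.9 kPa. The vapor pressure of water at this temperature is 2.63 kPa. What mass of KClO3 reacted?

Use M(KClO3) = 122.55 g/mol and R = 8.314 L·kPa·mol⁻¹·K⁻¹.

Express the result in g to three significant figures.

1.09 g

P(O2) = 98.9 − 2.63 = 96.27 kPa
n(O2) = PV/RT = (96.27 × 0.3400) / (8.314 × 295.15) = 0.01334 mol
n(KClO3) = (2/3) × 0.01334 = 0.008893 mol
m(KClO3) = 0.008893 × 122.55 = 1.090 g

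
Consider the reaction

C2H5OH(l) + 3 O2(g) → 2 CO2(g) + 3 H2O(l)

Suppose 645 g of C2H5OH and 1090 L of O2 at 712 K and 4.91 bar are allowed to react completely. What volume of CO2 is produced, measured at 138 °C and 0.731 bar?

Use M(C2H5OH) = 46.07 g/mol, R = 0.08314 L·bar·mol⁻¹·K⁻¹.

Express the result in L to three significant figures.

n(C2H5OH) = 645 / 46.07 = 14.00 mol
n(O2) = PV/RT = (4.91 × 1090) / (0.08314 × 712) = 90.41 mol
For 14.00 mol C2H5OH, stoichiometry requires (3/1) × 14.00 = 42.00 mol O2; 90.41 mol is available, so C2H5OH is limiting.
n(CO2) = (2/1) × 14.00 = 28.00 mol
V(CO2) = nRT/P = 28.00 × 0.08314 × 411.15 / 0.731 = 1309 L

1310 L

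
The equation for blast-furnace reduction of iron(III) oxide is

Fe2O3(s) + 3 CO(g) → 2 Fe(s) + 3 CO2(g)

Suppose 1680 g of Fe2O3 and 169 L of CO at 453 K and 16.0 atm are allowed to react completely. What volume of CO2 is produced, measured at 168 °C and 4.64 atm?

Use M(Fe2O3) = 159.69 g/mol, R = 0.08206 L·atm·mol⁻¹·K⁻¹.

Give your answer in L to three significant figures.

246 L

n(Fe2O3) = 1680 / 159.69 = 10.52 mol
n(CO) = PV/RT = (16.0 × 169) / (0.08206 × 453) = 72.74 mol
For 10.52 mol Fe2O3, stoichiometry requires (3/1) × 10.52 = 31.56 mol CO; 72.74 mol is available, so Fe2O3 is limiting.
n(CO2) = (3/1) × 10.52 = 31.56 mol
V(CO2) = nRT/P = 31.56 × 0.08206 × 441.15 / 4.64 = 246.2 L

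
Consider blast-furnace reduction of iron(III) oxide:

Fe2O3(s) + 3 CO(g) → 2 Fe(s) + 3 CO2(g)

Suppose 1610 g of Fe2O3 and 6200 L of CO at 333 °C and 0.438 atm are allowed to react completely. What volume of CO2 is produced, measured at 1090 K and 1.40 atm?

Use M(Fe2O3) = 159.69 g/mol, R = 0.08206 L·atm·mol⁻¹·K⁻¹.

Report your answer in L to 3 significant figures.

n(Fe2O3) = 1610 / 159.69 = 10.08 mol
n(CO) = PV/RT = (0.438 × 6200) / (0.08206 × 606.15) = 54.60 mol
For 10.08 mol Fe2O3, stoichiometry requires (3/1) × 10.08 = 30.24 mol CO; 54.60 mol is available, so Fe2O3 is limiting.
n(CO2) = (3/1) × 10.08 = 30.24 mol
V(CO2) = nRT/P = 30.24 × 0.08206 × 1090 / 1.40 = 1932 L

1930 L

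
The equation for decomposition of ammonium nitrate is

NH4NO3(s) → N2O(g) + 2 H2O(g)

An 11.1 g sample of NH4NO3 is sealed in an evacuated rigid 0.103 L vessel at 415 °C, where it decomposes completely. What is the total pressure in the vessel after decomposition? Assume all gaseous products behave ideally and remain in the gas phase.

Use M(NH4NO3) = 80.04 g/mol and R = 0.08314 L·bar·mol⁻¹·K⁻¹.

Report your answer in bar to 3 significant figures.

n(NH4NO3) = 11.1 / 80.04 = 0.1387 mol
n(gas produced) = (3/1) × 0.1387 = 0.4161 mol
P = nRT/V = 0.4161 × 0.08314 × 688.15 / 0.103 = 231.1 bar

231 bar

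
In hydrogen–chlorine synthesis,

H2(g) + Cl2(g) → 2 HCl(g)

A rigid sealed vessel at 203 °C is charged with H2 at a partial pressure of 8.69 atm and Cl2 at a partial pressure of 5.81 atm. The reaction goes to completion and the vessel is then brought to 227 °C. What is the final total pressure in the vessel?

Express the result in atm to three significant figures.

15.2 atm

With V and T fixed, P_i ∝ n_i, so the mole ratios apply directly to partial pressures at 203 °C.
P(Cl2) required for 8.69 atm of H2 = (1/1) × 8.69 = 8.690 atm; available 5.81 atm, so Cl2 is limiting.
P(H2) remaining = 8.69 − (1/1) × 5.81 = 2.880 atm
P(gaseous products) = (2)/1 × 5.81 = 11.62 atm
P_total at 203 °C = 2.880 + 11.62 = 14.50 atm
Scaling to 227 °C: P = 14.50 × 500.15/476.15 = 15.23 atm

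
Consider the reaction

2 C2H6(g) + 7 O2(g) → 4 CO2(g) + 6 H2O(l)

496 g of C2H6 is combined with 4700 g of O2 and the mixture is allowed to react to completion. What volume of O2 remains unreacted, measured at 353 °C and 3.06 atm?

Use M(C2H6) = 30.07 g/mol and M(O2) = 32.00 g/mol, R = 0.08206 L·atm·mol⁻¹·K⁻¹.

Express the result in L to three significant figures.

n(C2H6) = 496 / 30.07 = 16.49 mol
n(O2) = 4700 / 32.00 = 146.9 mol
For 16.49 mol C2H6, stoichiometry requires (7/2) × 16.49 = 57.71 mol O2; 146.9 mol is available, so C2H6 is limiting.
n(O2) consumed = (7/2) × 16.49 = 57.71 mol; remaining = 146.9 − 57.71 = 89.19 mol
V(O2) = nRT/P = 89.19 × 0.08206 × 626.15 / 3.06 = 1498 L

1500 L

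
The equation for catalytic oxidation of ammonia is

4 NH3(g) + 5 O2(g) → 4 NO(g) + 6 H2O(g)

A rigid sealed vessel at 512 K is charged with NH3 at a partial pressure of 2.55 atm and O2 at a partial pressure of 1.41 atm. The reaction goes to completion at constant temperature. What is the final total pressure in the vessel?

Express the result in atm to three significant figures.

Because the vessel is rigid and T is held at 512 K, work the stoichiometry in partial pressures (P_i = n_iRT/V).
P(O2) required for 2.55 atm of NH3 = (5/4) × 2.55 = 3.188 atm; available 1.41 atm, so O2 is limiting.
P(NH3) remaining = 2.55 − (4/5) × 1.41 = 1.422 atm
P(gaseous products) = (4+6)/5 × 1.41 = 2.820 atm
P_total at 512 K = 1.422 + 2.820 = 4.242 atm

4.24 atm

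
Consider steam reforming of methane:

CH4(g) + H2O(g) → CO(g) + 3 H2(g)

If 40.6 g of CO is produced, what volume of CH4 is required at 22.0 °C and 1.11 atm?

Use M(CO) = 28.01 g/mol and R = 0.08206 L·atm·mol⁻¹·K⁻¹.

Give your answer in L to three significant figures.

n(CO) = 40.60 / 28.01 = 1.449 mol
n(CH4) = (1/1) × 1.449 = 1.449 mol
V = nRT/P = 1.449 × 0.08206 × 295.15 / 1.11 = 31.62 L

31.6 L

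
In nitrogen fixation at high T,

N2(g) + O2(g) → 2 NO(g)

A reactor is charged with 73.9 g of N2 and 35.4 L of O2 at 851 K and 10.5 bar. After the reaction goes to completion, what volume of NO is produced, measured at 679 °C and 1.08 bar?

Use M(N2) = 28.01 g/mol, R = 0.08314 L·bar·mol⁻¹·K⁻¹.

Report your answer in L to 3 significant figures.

n(N2) = 73.9 / 28.01 = 2.638 mol
n(O2) = PV/RT = (10.5 × 35.4) / (0.08314 × 851) = 5.254 mol
For 2.638 mol N2, stoichiometry requires (1/1) × 2.638 = 2.638 mol O2; 5.254 mol is available, so N2 is limiting.
n(NO) = (2/1) × 2.638 = 5.276 mol
V(NO) = nRT/P = 5.276 × 0.08314 × 952.15 / 1.08 = 386.7 L

387 L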